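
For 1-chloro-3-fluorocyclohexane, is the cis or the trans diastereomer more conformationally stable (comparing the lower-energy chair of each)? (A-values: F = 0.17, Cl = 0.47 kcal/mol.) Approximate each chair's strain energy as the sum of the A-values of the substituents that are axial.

cis

At 1,3 positions (parity same): cis → (e,e or a,a); trans → (a,e or e,a).
Best chair for cis: E = 0.00 kcal/mol; best chair for trans: E = 0.17 kcal/mol.
The cis isomer is lower by 0.17 kcal/mol.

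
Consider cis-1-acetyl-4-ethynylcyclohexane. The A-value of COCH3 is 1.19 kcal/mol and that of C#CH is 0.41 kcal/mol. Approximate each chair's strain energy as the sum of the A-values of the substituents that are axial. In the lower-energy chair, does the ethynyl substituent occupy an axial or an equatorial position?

C1 and C4 have opposite parity, so for the cis isomer the two substituents are one axial and one equatorial in each chair.
Chair I (acetyl axial, ethynyl equatorial): E = 1.19 kcal/mol.
Chair II (acetyl equatorial, ethynyl axial): E = 0.41 kcal/mol.
Chair II is the more stable (lower-energy) conformer, and in that chair the ethynyl group is axial.

axial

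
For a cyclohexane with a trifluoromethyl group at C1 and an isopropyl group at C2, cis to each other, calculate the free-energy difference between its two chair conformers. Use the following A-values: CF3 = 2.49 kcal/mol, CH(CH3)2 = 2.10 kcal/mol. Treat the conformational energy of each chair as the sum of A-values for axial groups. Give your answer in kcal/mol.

C1 and C2 have opposite parity, so for the cis isomer the two substituents are one axial and one equatorial in each chair.
Chair I (trifluoromethyl axial, isopropyl equatorial): E = 2.49 kcal/mol.
Chair II (trifluoromethyl equatorial, isopropyl axial): E = 2.10 kcal/mol.
ΔE = 2.49 − 2.10 = 0.39 kcal/mol; chair II is more stable.

0.39 kcal/mol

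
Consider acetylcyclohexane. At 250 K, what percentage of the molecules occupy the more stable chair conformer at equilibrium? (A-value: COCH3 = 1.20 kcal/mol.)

91.8%

One chair has the acetyl group axial (E = 1.20 kcal/mol) and the other has it equatorial (E = 0).
ΔG = 1.20 kcal/mol between the two chairs.
K = exp(ΔG/RT) with R = 1.987×10⁻³ kcal mol⁻¹ K⁻¹ and T = 250 K gives K ≈ 11.2.
Fraction in the lower-energy chair = K/(K+1) = 91.8%.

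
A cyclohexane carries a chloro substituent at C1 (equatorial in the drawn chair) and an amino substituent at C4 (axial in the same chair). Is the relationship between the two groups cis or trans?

cis

C1 and C4 have opposite parity, so their axial bonds point in opposite directions.
With opposite-parity carbons, two substituents on the same face are one axial and one equatorial; opposite faces give both axial or both equatorial.
Here the groups are equatorial/axial → same face → cis.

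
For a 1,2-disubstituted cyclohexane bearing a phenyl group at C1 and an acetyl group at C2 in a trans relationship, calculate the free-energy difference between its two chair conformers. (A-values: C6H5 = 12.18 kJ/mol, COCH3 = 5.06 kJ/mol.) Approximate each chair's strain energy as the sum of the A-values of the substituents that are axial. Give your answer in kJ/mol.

C1 and C2 have opposite parity, so for the trans isomer the two substituents are e,e in one chair and a,a in the other.
Chair I (phenyl axial, acetyl axial): E = 17.24 kJ/mol.
Chair II (phenyl equatorial, acetyl equatorial): E = 0.00 kJ/mol.
ΔE = 17.24 − 0.00 = 17.24 kJ/mol; chair II is more stable.

17.24 kJ/mol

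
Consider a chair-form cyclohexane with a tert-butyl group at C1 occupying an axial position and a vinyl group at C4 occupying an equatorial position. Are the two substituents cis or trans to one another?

cis

C1 and C4 have opposite parity, so their axial bonds point in opposite directions.
With opposite-parity carbons, two substituents on the same face are one axial and one equatorial; opposite faces give both axial or both equatorial.
Here the groups are axial/equatorial → same face → cis.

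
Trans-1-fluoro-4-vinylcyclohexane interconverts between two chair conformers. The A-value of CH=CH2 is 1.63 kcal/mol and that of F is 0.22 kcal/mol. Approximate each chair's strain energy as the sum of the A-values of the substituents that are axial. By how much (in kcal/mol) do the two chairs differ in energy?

C1 and C4 have opposite parity, so for the trans isomer the two substituents are e,e in one chair and a,a in the other.
Chair I (vinyl axial, fluoro axial): E = 1.85 kcal/mol.
Chair II (vinyl equatorial, fluoro equatorial): E = 0.00 kcal/mol.
ΔE = 1.85 − 0.00 = 1.85 kcal/mol; chair II is more stable.

1.85 kcal/mol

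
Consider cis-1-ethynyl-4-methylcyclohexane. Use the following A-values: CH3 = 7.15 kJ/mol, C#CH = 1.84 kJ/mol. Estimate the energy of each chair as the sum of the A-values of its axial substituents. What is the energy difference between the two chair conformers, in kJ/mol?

5.31 kJ/mol

C1 and C4 have opposite parity, so for the cis isomer the two substituents are one axial and one equatorial in each chair.
Chair I (methyl axial, ethynyl equatorial): E = 7.15 kJ/mol.
Chair II (methyl equatorial, ethynyl axial): E = 1.84 kJ/mol.
ΔE = 7.15 − 1.84 = 5.31 kJ/mol; chair II is more stable.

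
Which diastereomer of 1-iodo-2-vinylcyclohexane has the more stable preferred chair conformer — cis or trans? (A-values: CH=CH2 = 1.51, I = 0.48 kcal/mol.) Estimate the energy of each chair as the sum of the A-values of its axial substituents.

At 1,2 positions (parity opposite): cis → (a,e or e,a); trans → (e,e or a,a).
Best chair for cis: E = 0.48 kcal/mol; best chair for trans: E = 0.00 kcal/mol.
The trans isomer is lower by 0.48 kcal/mol.

trans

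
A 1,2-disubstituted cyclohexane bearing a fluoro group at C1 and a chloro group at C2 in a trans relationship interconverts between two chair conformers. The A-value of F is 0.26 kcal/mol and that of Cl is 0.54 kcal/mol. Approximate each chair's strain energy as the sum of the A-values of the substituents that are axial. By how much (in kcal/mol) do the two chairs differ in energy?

C1 and C2 have opposite parity, so for the trans isomer the two substituents are e,e in one chair and a,a in the other.
Chair I (fluoro axial, chloro axial): E = 0.80 kcal/mol.
Chair II (fluoro equatorial, chloro equatorial): E = 0.00 kcal/mol.
ΔE = 0.80 − 0.00 = 0.80 kcal/mol; chair II is more stable.

0.80 kcal/mol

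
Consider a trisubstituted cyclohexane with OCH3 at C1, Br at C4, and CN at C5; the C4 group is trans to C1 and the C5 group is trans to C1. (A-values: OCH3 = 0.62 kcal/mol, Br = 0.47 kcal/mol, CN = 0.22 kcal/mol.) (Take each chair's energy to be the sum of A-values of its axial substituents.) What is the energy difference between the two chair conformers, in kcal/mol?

0.87 kcal/mol

Chair I (methoxy axial, bromo axial, cyano equatorial): E = 1.09 kcal/mol.
Chair II (methoxy equatorial, bromo equatorial, cyano axial): E = 0.22 kcal/mol.
ΔE = 1.09 − 0.22 = 0.87 kcal/mol; chair II is more stable.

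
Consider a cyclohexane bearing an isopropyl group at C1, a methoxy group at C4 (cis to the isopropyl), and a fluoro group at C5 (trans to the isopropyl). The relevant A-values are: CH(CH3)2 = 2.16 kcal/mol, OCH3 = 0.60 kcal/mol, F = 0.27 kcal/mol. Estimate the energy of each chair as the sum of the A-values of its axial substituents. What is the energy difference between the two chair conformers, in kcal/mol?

Chair I (isopropyl axial, methoxy equatorial, fluoro equatorial): E = 2.16 kcal/mol.
Chair II (isopropyl equatorial, methoxy axial, fluoro axial): E = 0.87 kcal/mol.
ΔE = 2.16 − 0.87 = 1.29 kcal/mol; chair II is more stable.

1.29 kcal/mol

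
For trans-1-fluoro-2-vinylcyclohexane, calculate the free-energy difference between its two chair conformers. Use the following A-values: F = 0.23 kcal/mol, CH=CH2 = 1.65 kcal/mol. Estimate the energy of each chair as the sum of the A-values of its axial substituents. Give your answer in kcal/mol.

1.88 kcal/mol

C1 and C2 have opposite parity, so for the trans isomer the two substituents are e,e in one chair and a,a in the other.
Chair I (fluoro axial, vinyl axial): E = 1.88 kcal/mol.
Chair II (fluoro equatorial, vinyl equatorial): E = 0.00 kcal/mol.
ΔE = 1.88 − 0.00 = 1.88 kcal/mol; chair II is more stable.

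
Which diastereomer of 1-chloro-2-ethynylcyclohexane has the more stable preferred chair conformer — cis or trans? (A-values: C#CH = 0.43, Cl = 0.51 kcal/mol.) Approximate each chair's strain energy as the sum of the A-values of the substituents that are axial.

At 1,2 positions (parity opposite): cis → (a,e or e,a); trans → (e,e or a,a).
Best chair for cis: E = 0.43 kcal/mol; best chair for trans: E = 0.00 kcal/mol.
The trans isomer is lower by 0.43 kcal/mol.

trans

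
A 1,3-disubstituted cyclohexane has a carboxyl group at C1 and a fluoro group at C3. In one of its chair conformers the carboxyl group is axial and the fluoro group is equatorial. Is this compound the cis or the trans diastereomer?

trans

C1 and C3 have the same parity, so their axial bonds point in the same direction.
With same-parity carbons, two substituents on the same face are both axial or both equatorial; opposite faces give one of each.
Here the groups are axial/equatorial → opposite face → trans.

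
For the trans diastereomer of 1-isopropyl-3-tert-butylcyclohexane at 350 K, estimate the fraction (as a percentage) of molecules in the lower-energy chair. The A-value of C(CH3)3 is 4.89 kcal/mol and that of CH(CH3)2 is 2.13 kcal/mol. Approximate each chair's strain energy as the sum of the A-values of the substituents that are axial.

98.1%

C1 and C3 have the same parity, so for the trans isomer the two substituents are one axial and one equatorial in each chair.
Chair I (tert-butyl axial, isopropyl equatorial): E = 4.89 kcal/mol; chair II (tert-butyl equatorial, isopropyl axial): E = 2.13 kcal/mol.
ΔG = 2.76 kcal/mol between the two chairs.
K = exp(ΔG/RT) with R = 1.987×10⁻³ kcal mol⁻¹ K⁻¹ and T = 350 K gives K ≈ 52.9.
Fraction in the lower-energy chair = K/(K+1) = 98.1%.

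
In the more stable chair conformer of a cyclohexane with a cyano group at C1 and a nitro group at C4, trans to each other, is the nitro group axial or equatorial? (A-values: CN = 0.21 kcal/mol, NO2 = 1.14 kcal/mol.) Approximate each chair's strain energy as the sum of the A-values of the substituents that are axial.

C1 and C4 have opposite parity, so for the trans isomer the two substituents are e,e in one chair and a,a in the other.
Chair I (cyano axial, nitro axial): E = 1.35 kcal/mol.
Chair II (cyano equatorial, nitro equatorial): E = 0.00 kcal/mol.
Chair II is the more stable (lower-energy) conformer, and in that chair the nitro group is equatorial.

equatorial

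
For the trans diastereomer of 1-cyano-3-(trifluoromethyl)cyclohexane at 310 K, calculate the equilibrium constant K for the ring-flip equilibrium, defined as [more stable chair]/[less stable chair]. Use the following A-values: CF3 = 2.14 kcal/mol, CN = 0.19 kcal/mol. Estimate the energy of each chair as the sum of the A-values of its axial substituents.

K ≈ 23.7

C1 and C3 have the same parity, so for the trans isomer the two substituents are one axial and one equatorial in each chair.
Chair I (trifluoromethyl axial, cyano equatorial): E = 2.14 kcal/mol; chair II (trifluoromethyl equatorial, cyano axial): E = 0.19 kcal/mol.
ΔG = 1.95 kcal/mol between the two chairs.
K = exp(ΔG/RT) with R = 1.987×10⁻³ kcal mol⁻¹ K⁻¹ and T = 310 K gives K ≈ 23.7.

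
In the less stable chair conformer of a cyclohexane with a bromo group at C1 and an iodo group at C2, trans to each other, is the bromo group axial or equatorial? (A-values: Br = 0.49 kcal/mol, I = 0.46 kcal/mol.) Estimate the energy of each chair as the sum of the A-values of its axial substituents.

axial

C1 and C2 have opposite parity, so for the trans isomer the two substituents are e,e in one chair and a,a in the other.
Chair I (bromo axial, iodo axial): E = 0.95 kcal/mol.
Chair II (bromo equatorial, iodo equatorial): E = 0.00 kcal/mol.
Chair I is the less stable (higher-energy) conformer, and in that chair the bromo group is axial.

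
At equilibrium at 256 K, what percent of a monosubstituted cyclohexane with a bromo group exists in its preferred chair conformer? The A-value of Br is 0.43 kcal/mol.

70.0%

One chair has the bromo group axial (E = 0.43 kcal/mol) and the other has it equatorial (E = 0).
ΔG = 0.43 kcal/mol between the two chairs.
K = exp(ΔG/RT) with R = 1.987×10⁻³ kcal mol⁻¹ K⁻¹ and T = 256 K gives K ≈ 2.33.
Fraction in the lower-energy chair = K/(K+1) = 70.0%.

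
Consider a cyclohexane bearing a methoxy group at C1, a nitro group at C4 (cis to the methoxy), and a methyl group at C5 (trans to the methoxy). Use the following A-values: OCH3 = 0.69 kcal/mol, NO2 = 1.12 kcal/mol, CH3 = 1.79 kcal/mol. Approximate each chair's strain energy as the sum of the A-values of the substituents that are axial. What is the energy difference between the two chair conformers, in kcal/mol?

2.22 kcal/mol

Chair I (methoxy axial, nitro equatorial, methyl equatorial): E = 0.69 kcal/mol.
Chair II (methoxy equatorial, nitro axial, methyl axial): E = 2.91 kcal/mol.
ΔE = 2.91 − 0.69 = 2.22 kcal/mol; chair I is more stable.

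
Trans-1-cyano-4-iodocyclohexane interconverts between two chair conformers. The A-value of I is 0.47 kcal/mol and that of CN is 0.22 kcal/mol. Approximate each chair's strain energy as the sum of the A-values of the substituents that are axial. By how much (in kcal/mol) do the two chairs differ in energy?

0.69 kcal/mol

C1 and C4 have opposite parity, so for the trans isomer the two substituents are e,e in one chair and a,a in the other.
Chair I (iodo axial, cyano axial): E = 0.69 kcal/mol.
Chair II (iodo equatorial, cyano equatorial): E = 0.00 kcal/mol.
ΔE = 0.69 − 0.00 = 0.69 kcal/mol; chair II is more stable.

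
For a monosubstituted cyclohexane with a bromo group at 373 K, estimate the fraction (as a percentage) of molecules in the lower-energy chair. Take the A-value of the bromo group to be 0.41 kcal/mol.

63.5%

One chair has the bromo group axial (E = 0.41 kcal/mol) and the other has it equatorial (E = 0).
ΔG = 0.41 kcal/mol between the two chairs.
K = exp(ΔG/RT) with R = 1.987×10⁻³ kcal mol⁻¹ K⁻¹ and T = 373 K gives K ≈ 1.74.
Fraction in the lower-energy chair = K/(K+1) = 63.5%.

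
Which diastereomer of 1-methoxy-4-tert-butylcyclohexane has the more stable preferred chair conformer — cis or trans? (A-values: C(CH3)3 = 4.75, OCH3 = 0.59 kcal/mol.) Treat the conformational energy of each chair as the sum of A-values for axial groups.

trans

At 1,4 positions (parity opposite): cis → (a,e or e,a); trans → (e,e or a,a).
Best chair for cis: E = 0.59 kcal/mol; best chair for trans: E = 0.00 kcal/mol.
The trans isomer is lower by 0.59 kcal/mol.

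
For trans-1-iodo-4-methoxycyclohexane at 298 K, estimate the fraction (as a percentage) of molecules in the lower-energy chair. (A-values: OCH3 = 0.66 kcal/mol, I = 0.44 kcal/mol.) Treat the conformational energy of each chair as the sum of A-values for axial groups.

86.5%

C1 and C4 have opposite parity, so for the trans isomer the two substituents are e,e in one chair and a,a in the other.
Chair I (methoxy axial, iodo axial): E = 1.10 kcal/mol; chair II (methoxy equatorial, iodo equatorial): E = 0.00 kcal/mol.
ΔG = 1.10 kcal/mol between the two chairs.
K = exp(ΔG/RT) with R = 1.987×10⁻³ kcal mol⁻¹ K⁻¹ and T = 298 K gives K ≈ 6.41.
Fraction in the lower-energy chair = K/(K+1) = 86.5%.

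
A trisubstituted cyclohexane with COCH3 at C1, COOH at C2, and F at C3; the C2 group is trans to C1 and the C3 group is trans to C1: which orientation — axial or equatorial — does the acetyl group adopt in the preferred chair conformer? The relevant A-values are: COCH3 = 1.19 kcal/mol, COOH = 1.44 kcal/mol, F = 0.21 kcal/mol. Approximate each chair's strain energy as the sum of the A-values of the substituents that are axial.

equatorial

Chair I (acetyl axial, carboxyl axial, fluoro equatorial): E = 2.63 kcal/mol.
Chair II (acetyl equatorial, carboxyl equatorial, fluoro axial): E = 0.21 kcal/mol.
Chair II is the more stable (lower-energy) conformer, and in that chair the acetyl group is equatorial.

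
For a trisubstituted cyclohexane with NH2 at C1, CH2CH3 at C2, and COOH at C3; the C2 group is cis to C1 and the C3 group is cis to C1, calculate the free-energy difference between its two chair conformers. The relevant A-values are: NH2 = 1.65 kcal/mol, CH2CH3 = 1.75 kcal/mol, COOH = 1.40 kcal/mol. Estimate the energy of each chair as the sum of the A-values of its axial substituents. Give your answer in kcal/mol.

Chair I (amino axial, ethyl equatorial, carboxyl axial): E = 3.05 kcal/mol.
Chair II (amino equatorial, ethyl axial, carboxyl equatorial): E = 1.75 kcal/mol.
ΔE = 3.05 − 1.75 = 1.30 kcal/mol; chair II is more stable.

1.30 kcal/mol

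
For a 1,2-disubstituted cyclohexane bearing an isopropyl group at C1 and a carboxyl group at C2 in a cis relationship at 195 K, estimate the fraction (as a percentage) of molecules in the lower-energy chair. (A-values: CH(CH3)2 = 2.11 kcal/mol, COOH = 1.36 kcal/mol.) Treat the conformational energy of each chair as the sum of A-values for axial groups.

87.4%

C1 and C2 have opposite parity, so for the cis isomer the two substituents are one axial and one equatorial in each chair.
Chair I (isopropyl axial, carboxyl equatorial): E = 2.11 kcal/mol; chair II (isopropyl equatorial, carboxyl axial): E = 1.36 kcal/mol.
ΔG = 0.75 kcal/mol between the two chairs.
K = exp(ΔG/RT) with R = 1.987×10⁻³ kcal mol⁻¹ K⁻¹ and T = 195 K gives K ≈ 6.93.
Fraction in the lower-energy chair = K/(K+1) = 87.4%.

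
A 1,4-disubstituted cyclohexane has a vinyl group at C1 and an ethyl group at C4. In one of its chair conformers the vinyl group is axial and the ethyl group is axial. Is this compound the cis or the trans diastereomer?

C1 and C4 have opposite parity, so their axial bonds point in opposite directions.
With opposite-parity carbons, two substituents on the same face are one axial and one equatorial; opposite faces give both axial or both equatorial.
Here the groups are axial/axial → opposite face → trans.

trans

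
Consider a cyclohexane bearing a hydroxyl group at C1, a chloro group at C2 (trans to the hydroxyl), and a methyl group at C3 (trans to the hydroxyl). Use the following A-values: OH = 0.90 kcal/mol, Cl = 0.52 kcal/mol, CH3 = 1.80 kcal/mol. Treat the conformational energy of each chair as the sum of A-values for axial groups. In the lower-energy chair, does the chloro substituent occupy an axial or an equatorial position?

Chair I (hydroxyl axial, chloro axial, methyl equatorial): E = 1.42 kcal/mol.
Chair II (hydroxyl equatorial, chloro equatorial, methyl axial): E = 1.80 kcal/mol.
Chair I is the more stable (lower-energy) conformer, and in that chair the chloro group is axial.

axial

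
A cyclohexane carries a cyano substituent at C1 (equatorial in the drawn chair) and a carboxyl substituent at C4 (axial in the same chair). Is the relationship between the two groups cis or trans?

C1 and C4 have opposite parity, so their axial bonds point in opposite directions.
With opposite-parity carbons, two substituents on the same face are one axial and one equatorial; opposite faces give both axial or both equatorial.
Here the groups are equatorial/axial → same face → cis.

cis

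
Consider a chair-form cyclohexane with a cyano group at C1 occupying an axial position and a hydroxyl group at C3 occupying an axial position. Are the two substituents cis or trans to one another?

cis

C1 and C3 have the same parity, so their axial bonds point in the same direction.
With same-parity carbons, two substituents on the same face are both axial or both equatorial; opposite faces give one of each.
Here the groups are axial/axial → same face → cis.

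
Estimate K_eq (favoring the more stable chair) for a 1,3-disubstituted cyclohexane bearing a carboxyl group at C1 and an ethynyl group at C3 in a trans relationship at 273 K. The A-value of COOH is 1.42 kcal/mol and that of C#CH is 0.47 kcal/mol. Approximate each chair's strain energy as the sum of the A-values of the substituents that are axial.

K ≈ 5.76

C1 and C3 have the same parity, so for the trans isomer the two substituents are one axial and one equatorial in each chair.
Chair I (carboxyl axial, ethynyl equatorial): E = 1.42 kcal/mol; chair II (carboxyl equatorial, ethynyl axial): E = 0.47 kcal/mol.
ΔG = 0.95 kcal/mol between the two chairs.
K = exp(ΔG/RT) with R = 1.987×10⁻³ kcal mol⁻¹ K⁻¹ and T = 273 K gives K ≈ 5.76.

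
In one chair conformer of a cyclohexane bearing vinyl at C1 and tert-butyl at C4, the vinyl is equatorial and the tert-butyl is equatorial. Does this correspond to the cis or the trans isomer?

trans

C1 and C4 have opposite parity, so their axial bonds point in opposite directions.
With opposite-parity carbons, two substituents on the same face are one axial and one equatorial; opposite faces give both axial or both equatorial.
Here the groups are equatorial/equatorial → opposite face → trans.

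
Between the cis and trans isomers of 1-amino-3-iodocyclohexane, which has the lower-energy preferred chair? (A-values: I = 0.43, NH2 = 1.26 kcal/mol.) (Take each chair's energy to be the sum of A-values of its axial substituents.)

cis

At 1,3 positions (parity same): cis → (e,e or a,a); trans → (a,e or e,a).
Best chair for cis: E = 0.00 kcal/mol; best chair for trans: E = 0.43 kcal/mol.
The cis isomer is lower by 0.43 kcal/mol.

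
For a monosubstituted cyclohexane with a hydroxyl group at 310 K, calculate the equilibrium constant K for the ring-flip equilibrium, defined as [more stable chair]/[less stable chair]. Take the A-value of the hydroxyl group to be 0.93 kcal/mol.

K ≈ 4.53

One chair has the hydroxyl group axial (E = 0.93 kcal/mol) and the other has it equatorial (E = 0).
ΔG = 0.93 kcal/mol between the two chairs.
K = exp(ΔG/RT) with R = 1.987×10⁻³ kcal mol⁻¹ K⁻¹ and T = 310 K gives K ≈ 4.53.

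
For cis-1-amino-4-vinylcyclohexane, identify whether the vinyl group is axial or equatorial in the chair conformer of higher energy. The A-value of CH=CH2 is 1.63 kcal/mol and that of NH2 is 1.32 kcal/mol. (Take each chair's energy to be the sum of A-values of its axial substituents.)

axial

C1 and C4 have opposite parity, so for the cis isomer the two substituents are one axial and one equatorial in each chair.
Chair I (vinyl axial, amino equatorial): E = 1.63 kcal/mol.
Chair II (vinyl equatorial, amino axial): E = 1.32 kcal/mol.
Chair I is the less stable (higher-energy) conformer, and in that chair the vinyl group is axial.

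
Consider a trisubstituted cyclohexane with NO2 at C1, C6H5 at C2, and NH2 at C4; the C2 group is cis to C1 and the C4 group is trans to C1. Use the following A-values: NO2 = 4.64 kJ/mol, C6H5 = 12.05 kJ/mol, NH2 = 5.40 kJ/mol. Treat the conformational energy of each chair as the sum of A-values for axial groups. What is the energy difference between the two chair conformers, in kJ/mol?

Chair I (nitro axial, phenyl equatorial, amino axial): E = 10.04 kJ/mol.
Chair II (nitro equatorial, phenyl axial, amino equatorial): E = 12.05 kJ/mol.
ΔE = 12.05 − 10.04 = 2.01 kJ/mol; chair I is more stable.

2.01 kJ/mol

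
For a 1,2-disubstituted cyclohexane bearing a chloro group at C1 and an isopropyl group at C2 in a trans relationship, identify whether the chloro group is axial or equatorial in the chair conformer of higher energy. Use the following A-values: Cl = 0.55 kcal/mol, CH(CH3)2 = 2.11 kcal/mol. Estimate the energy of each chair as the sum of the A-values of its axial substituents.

C1 and C2 have opposite parity, so for the trans isomer the two substituents are e,e in one chair and a,a in the other.
Chair I (chloro axial, isopropyl axial): E = 2.66 kcal/mol.
Chair II (chloro equatorial, isopropyl equatorial): E = 0.00 kcal/mol.
Chair I is the less stable (higher-energy) conformer, and in that chair the chloro group is axial.

axial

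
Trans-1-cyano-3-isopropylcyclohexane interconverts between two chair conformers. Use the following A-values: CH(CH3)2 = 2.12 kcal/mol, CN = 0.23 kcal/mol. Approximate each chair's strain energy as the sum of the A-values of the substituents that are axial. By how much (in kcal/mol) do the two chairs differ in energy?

C1 and C3 have the same parity, so for the trans isomer the two substituents are one axial and one equatorial in each chair.
Chair I (isopropyl axial, cyano equatorial): E = 2.12 kcal/mol.
Chair II (isopropyl equatorial, cyano axial): E = 0.23 kcal/mol.
ΔE = 2.12 − 0.23 = 1.89 kcal/mol; chair II is more stable.

1.89 kcal/mol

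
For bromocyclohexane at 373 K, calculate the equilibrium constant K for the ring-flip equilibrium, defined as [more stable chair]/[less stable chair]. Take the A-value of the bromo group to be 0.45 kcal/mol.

K ≈ 1.84

One chair has the bromo group axial (E = 0.45 kcal/mol) and the other has it equatorial (E = 0).
ΔG = 0.45 kcal/mol between the two chairs.
K = exp(ΔG/RT) with R = 1.987×10⁻³ kcal mol⁻¹ K⁻¹ and T = 373 K gives K ≈ 1.84.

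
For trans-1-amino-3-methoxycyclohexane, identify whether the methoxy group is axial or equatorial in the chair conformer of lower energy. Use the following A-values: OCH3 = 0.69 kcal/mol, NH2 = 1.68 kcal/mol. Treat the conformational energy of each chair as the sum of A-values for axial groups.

C1 and C3 have the same parity, so for the trans isomer the two substituents are one axial and one equatorial in each chair.
Chair I (methoxy axial, amino equatorial): E = 0.69 kcal/mol.
Chair II (methoxy equatorial, amino axial): E = 1.68 kcal/mol.
Chair I is the more stable (lower-energy) conformer, and in that chair the methoxy group is axial.

axial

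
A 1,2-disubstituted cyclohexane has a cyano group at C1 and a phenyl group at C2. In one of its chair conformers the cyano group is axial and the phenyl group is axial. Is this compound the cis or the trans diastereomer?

C1 and C2 have opposite parity, so their axial bonds point in opposite directions.
With opposite-parity carbons, two substituents on the same face are one axial and one equatorial; opposite faces give both axial or both equatorial.
Here the groups are axial/axial → opposite face → trans.

trans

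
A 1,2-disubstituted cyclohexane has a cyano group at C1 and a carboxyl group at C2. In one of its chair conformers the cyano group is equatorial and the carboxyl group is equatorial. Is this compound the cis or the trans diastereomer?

C1 and C2 have opposite parity, so their axial bonds point in opposite directions.
With opposite-parity carbons, two substituents on the same face are one axial and one equatorial; opposite faces give both axial or both equatorial.
Here the groups are equatorial/equatorial → opposite face → trans.

trans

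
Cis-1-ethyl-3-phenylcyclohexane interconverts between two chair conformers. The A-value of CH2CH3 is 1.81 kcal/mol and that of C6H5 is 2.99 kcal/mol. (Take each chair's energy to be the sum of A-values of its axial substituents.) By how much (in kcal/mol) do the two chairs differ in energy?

C1 and C3 have the same parity, so for the cis isomer the two substituents are e,e in one chair and a,a in the other.
Chair I (ethyl axial, phenyl axial): E = 4.80 kcal/mol.
Chair II (ethyl equatorial, phenyl equatorial): E = 0.00 kcal/mol.
ΔE = 4.80 − 0.00 = 4.80 kcal/mol; chair II is more stable.

4.80 kcal/mol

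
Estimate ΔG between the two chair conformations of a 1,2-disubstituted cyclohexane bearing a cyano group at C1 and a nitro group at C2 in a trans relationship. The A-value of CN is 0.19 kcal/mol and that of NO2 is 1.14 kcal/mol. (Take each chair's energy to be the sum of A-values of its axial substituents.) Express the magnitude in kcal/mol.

C1 and C2 have opposite parity, so for the trans isomer the two substituents are e,e in one chair and a,a in the other.
Chair I (cyano axial, nitro axial): E = 1.33 kcal/mol.
Chair II (cyano equatorial, nitro equatorial): E = 0.00 kcal/mol.
ΔE = 1.33 − 0.00 = 1.33 kcal/mol; chair II is more stable.

1.33 kcal/mol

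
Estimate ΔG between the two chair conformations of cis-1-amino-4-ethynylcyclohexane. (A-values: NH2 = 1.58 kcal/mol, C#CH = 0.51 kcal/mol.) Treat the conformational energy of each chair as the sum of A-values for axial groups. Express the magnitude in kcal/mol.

1.07 kcal/mol

C1 and C4 have opposite parity, so for the cis isomer the two substituents are one axial and one equatorial in each chair.
Chair I (amino axial, ethynyl equatorial): E = 1.58 kcal/mol.
Chair II (amino equatorial, ethynyl axial): E = 0.51 kcal/mol.
ΔE = 1.58 − 0.51 = 1.07 kcal/mol; chair II is more stable.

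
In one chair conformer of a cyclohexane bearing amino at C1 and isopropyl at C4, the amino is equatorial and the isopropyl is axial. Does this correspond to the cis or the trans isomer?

C1 and C4 have opposite parity, so their axial bonds point in opposite directions.
With opposite-parity carbons, two substituents on the same face are one axial and one equatorial; opposite faces give both axial or both equatorial.
Here the groups are equatorial/axial → same face → cis.

cis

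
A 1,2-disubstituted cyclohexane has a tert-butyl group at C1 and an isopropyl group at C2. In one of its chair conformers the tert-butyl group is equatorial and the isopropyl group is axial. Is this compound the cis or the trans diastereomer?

C1 and C2 have opposite parity, so their axial bonds point in opposite directions.
With opposite-parity carbons, two substituents on the same face are one axial and one equatorial; opposite faces give both axial or both equatorial.
Here the groups are equatorial/axial → same face → cis.

cis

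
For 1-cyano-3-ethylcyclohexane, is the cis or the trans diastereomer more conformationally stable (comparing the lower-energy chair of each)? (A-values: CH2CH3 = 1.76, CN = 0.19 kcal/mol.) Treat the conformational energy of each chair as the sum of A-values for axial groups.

cis

At 1,3 positions (parity same): cis → (e,e or a,a); trans → (a,e or e,a).
Best chair for cis: E = 0.00 kcal/mol; best chair for trans: E = 0.19 kcal/mol.
The cis isomer is lower by 0.19 kcal/mol.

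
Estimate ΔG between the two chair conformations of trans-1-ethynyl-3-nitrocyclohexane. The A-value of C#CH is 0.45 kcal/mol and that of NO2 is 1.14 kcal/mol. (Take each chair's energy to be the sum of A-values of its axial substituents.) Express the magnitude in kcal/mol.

C1 and C3 have the same parity, so for the trans isomer the two substituents are one axial and one equatorial in each chair.
Chair I (ethynyl axial, nitro equatorial): E = 0.45 kcal/mol.
Chair II (ethynyl equatorial, nitro axial): E = 1.14 kcal/mol.
ΔE = 1.14 − 0.45 = 0.69 kcal/mol; chair I is more stable.

0.69 kcal/mol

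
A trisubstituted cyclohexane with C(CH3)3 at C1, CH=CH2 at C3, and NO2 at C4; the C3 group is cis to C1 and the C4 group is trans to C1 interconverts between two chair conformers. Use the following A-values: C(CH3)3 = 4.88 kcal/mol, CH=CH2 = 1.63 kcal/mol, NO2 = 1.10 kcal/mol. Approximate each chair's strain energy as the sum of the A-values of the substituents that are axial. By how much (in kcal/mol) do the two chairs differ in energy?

Chair I (tert-butyl axial, vinyl axial, nitro axial): E = 7.61 kcal/mol.
Chair II (tert-butyl equatorial, vinyl equatorial, nitro equatorial): E = 0.00 kcal/mol.
ΔE = 7.61 − 0.00 = 7.61 kcal/mol; chair II is more stable.

7.61 kcal/mol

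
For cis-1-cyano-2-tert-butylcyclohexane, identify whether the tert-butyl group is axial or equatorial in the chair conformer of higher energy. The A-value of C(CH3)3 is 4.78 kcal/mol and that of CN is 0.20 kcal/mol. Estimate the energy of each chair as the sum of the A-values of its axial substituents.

axial

C1 and C2 have opposite parity, so for the cis isomer the two substituents are one axial and one equatorial in each chair.
Chair I (tert-butyl axial, cyano equatorial): E = 4.78 kcal/mol.
Chair II (tert-butyl equatorial, cyano axial): E = 0.20 kcal/mol.
Chair I is the less stable (higher-energy) conformer, and in that chair the tert-butyl group is axial.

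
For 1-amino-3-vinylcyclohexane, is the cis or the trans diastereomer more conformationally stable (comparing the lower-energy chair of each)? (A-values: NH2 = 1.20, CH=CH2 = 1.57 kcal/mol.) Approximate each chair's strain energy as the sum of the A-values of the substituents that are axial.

At 1,3 positions (parity same): cis → (e,e or a,a); trans → (a,e or e,a).
Best chair for cis: E = 0.00 kcal/mol; best chair for trans: E = 1.20 kcal/mol.
The cis isomer is lower by 1.20 kcal/mol.

cis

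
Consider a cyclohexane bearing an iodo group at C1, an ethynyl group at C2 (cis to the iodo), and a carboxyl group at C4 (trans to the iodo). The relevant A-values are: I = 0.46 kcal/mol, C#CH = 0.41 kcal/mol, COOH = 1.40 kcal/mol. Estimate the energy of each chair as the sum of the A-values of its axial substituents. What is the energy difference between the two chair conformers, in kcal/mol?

Chair I (iodo axial, ethynyl equatorial, carboxyl axial): E = 1.86 kcal/mol.
Chair II (iodo equatorial, ethynyl axial, carboxyl equatorial): E = 0.41 kcal/mol.
ΔE = 1.86 − 0.41 = 1.45 kcal/mol; chair II is more stable.

1.45 kcal/mol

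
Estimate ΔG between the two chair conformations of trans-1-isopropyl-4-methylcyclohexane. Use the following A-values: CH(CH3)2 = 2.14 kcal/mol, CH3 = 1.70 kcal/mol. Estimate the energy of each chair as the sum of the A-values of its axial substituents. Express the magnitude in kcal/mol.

3.84 kcal/mol

C1 and C4 have opposite parity, so for the trans isomer the two substituents are e,e in one chair and a,a in the other.
Chair I (isopropyl axial, methyl axial): E = 3.84 kcal/mol.
Chair II (isopropyl equatorial, methyl equatorial): E = 0.00 kcal/mol.
ΔE = 3.84 − 0.00 = 3.84 kcal/mol; chair II is more stable.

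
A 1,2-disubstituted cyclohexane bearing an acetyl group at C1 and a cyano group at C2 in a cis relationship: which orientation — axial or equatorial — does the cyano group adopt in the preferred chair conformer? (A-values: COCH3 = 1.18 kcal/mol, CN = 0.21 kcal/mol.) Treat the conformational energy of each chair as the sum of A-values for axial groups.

C1 and C2 have opposite parity, so for the cis isomer the two substituents are one axial and one equatorial in each chair.
Chair I (acetyl axial, cyano equatorial): E = 1.18 kcal/mol.
Chair II (acetyl equatorial, cyano axial): E = 0.21 kcal/mol.
Chair II is the more stable (lower-energy) conformer, and in that chair the cyano group is axial.

axial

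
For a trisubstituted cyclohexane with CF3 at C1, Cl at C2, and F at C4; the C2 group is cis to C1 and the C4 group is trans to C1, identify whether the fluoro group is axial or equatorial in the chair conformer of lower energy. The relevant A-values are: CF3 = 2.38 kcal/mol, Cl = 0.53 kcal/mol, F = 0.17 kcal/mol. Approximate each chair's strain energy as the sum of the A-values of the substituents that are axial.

equatorial

Chair I (trifluoromethyl axial, chloro equatorial, fluoro axial): E = 2.55 kcal/mol.
Chair II (trifluoromethyl equatorial, chloro axial, fluoro equatorial): E = 0.53 kcal/mol.
Chair II is the more stable (lower-energy) conformer, and in that chair the fluoro group is equatorial.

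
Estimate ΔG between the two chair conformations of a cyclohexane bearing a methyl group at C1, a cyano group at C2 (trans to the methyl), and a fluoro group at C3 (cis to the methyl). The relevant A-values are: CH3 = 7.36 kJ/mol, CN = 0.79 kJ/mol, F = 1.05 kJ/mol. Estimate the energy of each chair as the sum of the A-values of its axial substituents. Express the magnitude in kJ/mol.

9.20 kJ/mol

Chair I (methyl axial, cyano axial, fluoro axial): E = 9.20 kJ/mol.
Chair II (methyl equatorial, cyano equatorial, fluoro equatorial): E = 0.00 kJ/mol.
ΔE = 9.20 − 0.00 = 9.20 kJ/mol; chair II is more stable.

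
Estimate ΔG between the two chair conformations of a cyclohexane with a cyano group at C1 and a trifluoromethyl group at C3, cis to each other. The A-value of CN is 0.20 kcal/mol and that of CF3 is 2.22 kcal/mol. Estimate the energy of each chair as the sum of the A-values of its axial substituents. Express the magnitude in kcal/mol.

2.42 kcal/mol

C1 and C3 have the same parity, so for the cis isomer the two substituents are e,e in one chair and a,a in the other.
Chair I (cyano axial, trifluoromethyl axial): E = 2.42 kcal/mol.
Chair II (cyano equatorial, trifluoromethyl equatorial): E = 0.00 kcal/mol.
ΔE = 2.42 − 0.00 = 2.42 kcal/mol; chair II is more stable.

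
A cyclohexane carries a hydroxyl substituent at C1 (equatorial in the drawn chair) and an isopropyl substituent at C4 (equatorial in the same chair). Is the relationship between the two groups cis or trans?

trans

C1 and C4 have opposite parity, so their axial bonds point in opposite directions.
With opposite-parity carbons, two substituents on the same face are one axial and one equatorial; opposite faces give both axial or both equatorial.
Here the groups are equatorial/equatorial → opposite face → trans.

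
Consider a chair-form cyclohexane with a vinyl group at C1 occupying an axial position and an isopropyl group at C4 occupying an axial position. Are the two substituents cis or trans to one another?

trans

C1 and C4 have opposite parity, so their axial bonds point in opposite directions.
With opposite-parity carbons, two substituents on the same face are one axial and one equatorial; opposite faces give both axial or both equatorial.
Here the groups are axial/axial → opposite face → trans.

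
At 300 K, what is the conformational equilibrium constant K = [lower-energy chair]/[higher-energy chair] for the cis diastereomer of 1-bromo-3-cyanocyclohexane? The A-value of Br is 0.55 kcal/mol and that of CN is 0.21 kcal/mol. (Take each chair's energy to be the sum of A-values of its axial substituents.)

C1 and C3 have the same parity, so for the cis isomer the two substituents are e,e in one chair and a,a in the other.
Chair I (bromo axial, cyano axial): E = 0.76 kcal/mol; chair II (bromo equatorial, cyano equatorial): E = 0.00 kcal/mol.
ΔG = 0.76 kcal/mol between the two chairs.
K = exp(ΔG/RT) with R = 1.987×10⁻³ kcal mol⁻¹ K⁻¹ and T = 300 K gives K ≈ 3.58.

K ≈ 3.58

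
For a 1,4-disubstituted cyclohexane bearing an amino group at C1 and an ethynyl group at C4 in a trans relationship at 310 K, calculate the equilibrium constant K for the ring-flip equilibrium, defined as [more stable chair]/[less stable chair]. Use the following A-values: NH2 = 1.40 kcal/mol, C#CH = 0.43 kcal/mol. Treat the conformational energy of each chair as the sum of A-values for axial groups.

C1 and C4 have opposite parity, so for the trans isomer the two substituents are e,e in one chair and a,a in the other.
Chair I (amino axial, ethynyl axial): E = 1.83 kcal/mol; chair II (amino equatorial, ethynyl equatorial): E = 0.00 kcal/mol.
ΔG = 1.83 kcal/mol between the two chairs.
K = exp(ΔG/RT) with R = 1.987×10⁻³ kcal mol⁻¹ K⁻¹ and T = 310 K gives K ≈ 19.5.

K ≈ 19.5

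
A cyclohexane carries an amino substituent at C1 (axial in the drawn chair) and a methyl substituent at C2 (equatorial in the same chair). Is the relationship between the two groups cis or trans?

cis

C1 and C2 have opposite parity, so their axial bonds point in opposite directions.
With opposite-parity carbons, two substituents on the same face are one axial and one equatorial; opposite faces give both axial or both equatorial.
Here the groups are axial/equatorial → same face → cis.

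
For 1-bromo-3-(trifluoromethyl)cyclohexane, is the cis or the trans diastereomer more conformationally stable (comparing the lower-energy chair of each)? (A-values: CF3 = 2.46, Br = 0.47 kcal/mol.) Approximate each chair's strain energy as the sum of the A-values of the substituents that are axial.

cis

At 1,3 positions (parity same): cis → (e,e or a,a); trans → (a,e or e,a).
Best chair for cis: E = 0.00 kcal/mol; best chair for trans: E = 0.47 kcal/mol.
The cis isomer is lower by 0.47 kcal/mol.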